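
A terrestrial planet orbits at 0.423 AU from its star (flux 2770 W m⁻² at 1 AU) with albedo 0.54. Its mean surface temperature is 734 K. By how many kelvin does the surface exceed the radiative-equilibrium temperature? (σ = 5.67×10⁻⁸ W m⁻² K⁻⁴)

S = 2770/0.423² = 1.548×10⁴ W m⁻².
T_eq = [S(1−A)/(4σ)]^(1/4) = [1.548×10⁴×0.46/(4×5.67×10⁻⁸)]^(1/4) = 420.9 K.
ΔT = T_surf − T_eq = 734 − 420.9.

ΔT ≈ 313.1 K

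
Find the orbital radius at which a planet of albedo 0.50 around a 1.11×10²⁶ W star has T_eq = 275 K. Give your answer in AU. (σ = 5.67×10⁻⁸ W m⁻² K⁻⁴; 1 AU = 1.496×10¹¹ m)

From T_eq⁴ = L(1−A)/(16πσd²): d = √[L(1−A)/(16πσT_eq⁴)].
d = √[1.11×10²⁶ × 0.50 / (16π × 5.67×10⁻⁸ × (275)⁴)] = 5.84×10¹⁰ m = 0.390 AU.

d ≈ 0.390 AU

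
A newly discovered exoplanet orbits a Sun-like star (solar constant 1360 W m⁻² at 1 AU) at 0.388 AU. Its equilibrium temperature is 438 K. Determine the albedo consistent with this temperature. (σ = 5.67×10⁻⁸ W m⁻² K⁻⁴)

Flux at 0.388 AU: S = 1360/0.388² = 9030 W m⁻².
From T_eq⁴ = S(1−A)/(4σ): 1−A = 4σT_eq⁴/S.
1−A = 4 × 5.67×10⁻⁸ × (438)⁴ / 9030 = 0.924.

A ≈ 0.08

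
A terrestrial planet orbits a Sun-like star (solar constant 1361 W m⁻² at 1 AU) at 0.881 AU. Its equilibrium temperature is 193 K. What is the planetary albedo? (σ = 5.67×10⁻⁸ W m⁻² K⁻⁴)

A ≈ 0.82

Flux at 0.881 AU: S = 1361/0.881² = 1750 W m⁻².
From T_eq⁴ = S(1−A)/(4σ): 1−A = 4σT_eq⁴/S.
1−A = 4 × 5.67×10⁻⁸ × (193)⁴ / 1750 = 0.179.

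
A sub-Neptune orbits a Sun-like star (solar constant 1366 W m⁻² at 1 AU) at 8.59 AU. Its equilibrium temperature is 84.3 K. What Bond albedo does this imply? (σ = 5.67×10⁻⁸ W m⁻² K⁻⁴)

A ≈ 0.38

Flux at 8.59 AU: S = 1366/8.59² = 18.5 W m⁻².
From T_eq⁴ = S(1−A)/(4σ): 1−A = 4σT_eq⁴/S.
1−A = 4 × 5.67×10⁻⁸ × (84.3)⁴ / 18.5 = 0.619.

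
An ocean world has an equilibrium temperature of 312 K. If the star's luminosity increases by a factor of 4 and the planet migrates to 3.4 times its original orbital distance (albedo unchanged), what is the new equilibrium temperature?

T_eq ≈ 239 K

T_eq ∝ L^(1/4) · d^(−1/2).
T′ = 312 × 4^(1/4) / 3.4^(1/2) = 239 K.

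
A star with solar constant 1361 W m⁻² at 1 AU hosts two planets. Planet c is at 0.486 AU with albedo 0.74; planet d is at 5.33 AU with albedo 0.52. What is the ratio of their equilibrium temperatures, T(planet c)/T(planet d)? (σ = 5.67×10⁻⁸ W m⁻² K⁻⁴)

T₁/T₂ ≈ 2.841

T_eq = [S₀(1−A)/(4σd²)]^(1/4), so T ∝ (1−A)^(1/4) / √d.
T₁ = [1361×0.26/(4×5.67×10⁻⁸×0.486²)]^(1/4) = 285.09 K.
T₂ = [1361×0.48/(4×5.67×10⁻⁸×5.33²)]^(1/4) = 100.35 K.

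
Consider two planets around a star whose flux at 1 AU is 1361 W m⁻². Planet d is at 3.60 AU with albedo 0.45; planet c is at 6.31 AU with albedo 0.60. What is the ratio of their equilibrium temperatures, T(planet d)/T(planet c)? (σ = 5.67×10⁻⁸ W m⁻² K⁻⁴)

T_eq = [S₀(1−A)/(4σd²)]^(1/4), so T ∝ (1−A)^(1/4) / √d.
T₁ = [1361×0.55/(4×5.67×10⁻⁸×3.60²)]^(1/4) = 126.33 K.
T₂ = [1361×0.40/(4×5.67×10⁻⁸×6.31²)]^(1/4) = 88.12 K.

T₁/T₂ ≈ 1.434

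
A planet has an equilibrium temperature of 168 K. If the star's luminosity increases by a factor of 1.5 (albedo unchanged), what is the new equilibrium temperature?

T_eq ≈ 186 K

T_eq ∝ L^(1/4) · d^(−1/2).
T′ = 168 × 1.5^(1/4) = 186 K.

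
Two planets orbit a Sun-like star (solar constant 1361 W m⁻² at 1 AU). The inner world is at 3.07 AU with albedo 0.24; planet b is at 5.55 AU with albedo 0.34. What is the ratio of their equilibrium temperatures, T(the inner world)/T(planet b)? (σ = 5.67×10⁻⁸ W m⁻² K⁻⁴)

T₁/T₂ ≈ 1.393

T_eq = [S₀(1−A)/(4σd²)]^(1/4), so T ∝ (1−A)^(1/4) / √d.
T₁ = [1361×0.76/(4×5.67×10⁻⁸×3.07²)]^(1/4) = 148.32 K.
T₂ = [1361×0.66/(4×5.67×10⁻⁸×5.55²)]^(1/4) = 106.49 K.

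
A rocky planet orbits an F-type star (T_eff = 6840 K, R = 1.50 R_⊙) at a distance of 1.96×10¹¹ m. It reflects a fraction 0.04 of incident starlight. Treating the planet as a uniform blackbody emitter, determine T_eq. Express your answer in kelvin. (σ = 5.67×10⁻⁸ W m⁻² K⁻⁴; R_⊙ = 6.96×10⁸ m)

R_⋆ = 1.50 × 6.96×10⁸ = 1.04×10⁹ m.
L = 4πR_⋆²σT_⋆⁴ = 4π(1.04×10⁹)² × 5.67×10⁻⁸ × (6840)⁴ = 1.70×10²⁷ W.
S = L/(4πd²) = 3520 W m⁻².
Energy balance: absorbed = emitted ⇒ πR²·S(1−A) = 4πR²·σT_eq⁴, so T_eq⁴ = S(1−A)/(4σ).
T_eq = [3520 × 0.96 / (4 × 5.67×10⁻⁸)]^(1/4) = (1.49×10¹⁰)^(1/4) = 349 K.

T_eq ≈ 349 K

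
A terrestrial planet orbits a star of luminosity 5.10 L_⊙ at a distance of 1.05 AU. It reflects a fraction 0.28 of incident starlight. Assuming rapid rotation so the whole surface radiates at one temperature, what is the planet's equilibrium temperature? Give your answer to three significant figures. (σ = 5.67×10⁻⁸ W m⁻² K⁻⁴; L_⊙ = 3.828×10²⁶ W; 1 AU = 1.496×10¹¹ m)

T_eq ≈ 376 K

d = 1.05 AU = 1.57×10¹¹ m.
L = 5.10 × 3.828×10²⁶ = 1.95×10²⁷ W.
Flux: S = L/(4πd²) = 1.95×10²⁷/(4π×(1.57×10¹¹)²) = 6300 W m⁻².
Energy balance: absorbed = emitted ⇒ πR²·S(1−A) = 4πR²·σT_eq⁴, so T_eq⁴ = S(1−A)/(4σ).
T_eq = [6300 × 0.72 / (4 × 5.67×10⁻⁸)]^(1/4) = (2.00×10¹⁰)^(1/4) = 376 K.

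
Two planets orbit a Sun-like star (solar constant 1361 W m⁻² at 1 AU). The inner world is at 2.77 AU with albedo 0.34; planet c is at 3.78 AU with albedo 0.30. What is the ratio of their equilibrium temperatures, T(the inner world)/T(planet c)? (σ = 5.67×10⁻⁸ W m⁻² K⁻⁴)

T₁/T₂ ≈ 1.151

T_eq = [S₀(1−A)/(4σd²)]^(1/4), so T ∝ (1−A)^(1/4) / √d.
T₁ = [1361×0.66/(4×5.67×10⁻⁸×2.77²)]^(1/4) = 150.73 K.
T₂ = [1361×0.70/(4×5.67×10⁻⁸×3.78²)]^(1/4) = 130.94 K.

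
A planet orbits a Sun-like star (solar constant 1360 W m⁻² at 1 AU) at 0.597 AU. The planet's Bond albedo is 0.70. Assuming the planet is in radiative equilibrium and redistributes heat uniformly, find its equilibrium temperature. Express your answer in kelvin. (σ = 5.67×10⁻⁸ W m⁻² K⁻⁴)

T_eq ≈ 267 K

Flux at 0.597 AU: S = 1360/0.597² = 3820 W m⁻².
Energy balance: absorbed = emitted ⇒ πR²·S(1−A) = 4πR²·σT_eq⁴, so T_eq⁴ = S(1−A)/(4σ).
T_eq = [3820 × 0.30 / (4 × 5.67×10⁻⁸)]^(1/4) = (5.05×10⁹)^(1/4) = 267 K.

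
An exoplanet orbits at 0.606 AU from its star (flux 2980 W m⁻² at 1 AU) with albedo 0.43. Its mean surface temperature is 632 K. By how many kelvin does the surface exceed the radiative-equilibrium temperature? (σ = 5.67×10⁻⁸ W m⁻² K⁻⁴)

ΔT ≈ 254.1 K

S = 2980/0.606² = 8115 W m⁻².
T_eq = [S(1−A)/(4σ)]^(1/4) = [8115×0.57/(4×5.67×10⁻⁸)]^(1/4) = 377.9 K.
ΔT = T_surf − T_eq = 632 − 377.9.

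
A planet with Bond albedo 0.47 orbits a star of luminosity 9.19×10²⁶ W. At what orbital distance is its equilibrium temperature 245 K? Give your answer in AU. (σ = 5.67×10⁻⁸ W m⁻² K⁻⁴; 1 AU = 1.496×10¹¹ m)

From T_eq⁴ = L(1−A)/(16πσd²): d = √[L(1−A)/(16πσT_eq⁴)].
d = √[9.19×10²⁶ × 0.53 / (16π × 5.67×10⁻⁸ × (245)⁴)] = 2.18×10¹¹ m = 1.46 AU.

d ≈ 1.46 AU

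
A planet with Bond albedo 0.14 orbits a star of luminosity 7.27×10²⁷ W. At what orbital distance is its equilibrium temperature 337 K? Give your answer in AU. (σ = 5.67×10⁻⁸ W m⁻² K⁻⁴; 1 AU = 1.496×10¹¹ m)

From T_eq⁴ = L(1−A)/(16πσd²): d = √[L(1−A)/(16πσT_eq⁴)].
d = √[7.27×10²⁷ × 0.86 / (16π × 5.67×10⁻⁸ × (337)⁴)] = 4.12×10¹¹ m = 2.76 AU.

d ≈ 2.76 AU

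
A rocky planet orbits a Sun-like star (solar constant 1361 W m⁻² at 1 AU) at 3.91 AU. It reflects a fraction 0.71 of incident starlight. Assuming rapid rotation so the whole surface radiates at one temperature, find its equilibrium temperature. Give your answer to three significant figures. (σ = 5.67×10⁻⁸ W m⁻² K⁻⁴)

Flux at 3.91 AU: S = 1361/3.91² = 89.0 W m⁻².
Energy balance: absorbed = emitted ⇒ πR²·S(1−A) = 4πR²·σT_eq⁴, so T_eq⁴ = S(1−A)/(4σ).
T_eq = [89.0 × 0.29 / (4 × 5.67×10⁻⁸)]^(1/4) = (1.14×10⁸)^(1/4) = 103 K.

T_eq ≈ 103 K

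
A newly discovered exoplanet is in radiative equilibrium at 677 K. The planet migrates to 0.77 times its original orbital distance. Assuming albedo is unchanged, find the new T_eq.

T_eq ≈ 772 K

T_eq ∝ L^(1/4) · d^(−1/2).
T′ = 677 / 0.77^(1/2) = 772 K.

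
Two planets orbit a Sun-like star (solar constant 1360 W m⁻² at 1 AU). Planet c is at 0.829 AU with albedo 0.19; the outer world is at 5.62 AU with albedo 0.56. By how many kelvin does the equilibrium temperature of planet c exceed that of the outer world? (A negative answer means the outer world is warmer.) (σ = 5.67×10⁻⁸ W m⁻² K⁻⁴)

T_eq = [S₀(1−A)/(4σd²)]^(1/4), so T ∝ (1−A)^(1/4) / √d.
T₁ = [1360×0.81/(4×5.67×10⁻⁸×0.829²)]^(1/4) = 289.95 K.
T₂ = [1360×0.44/(4×5.67×10⁻⁸×5.62²)]^(1/4) = 95.60 K.

ΔT ≈ 194.3 K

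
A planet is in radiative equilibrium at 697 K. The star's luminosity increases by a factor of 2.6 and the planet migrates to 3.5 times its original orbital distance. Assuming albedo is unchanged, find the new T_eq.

T_eq ∝ L^(1/4) · d^(−1/2).
T′ = 697 × 2.6^(1/4) / 3.5^(1/2) = 473 K.

T_eq ≈ 473 K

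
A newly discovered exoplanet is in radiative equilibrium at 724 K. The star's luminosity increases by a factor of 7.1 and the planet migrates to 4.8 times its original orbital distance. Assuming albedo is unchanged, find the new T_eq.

T_eq ∝ L^(1/4) · d^(−1/2).
T′ = 724 × 7.1^(1/4) / 4.8^(1/2) = 539 K.

T_eq ≈ 539 K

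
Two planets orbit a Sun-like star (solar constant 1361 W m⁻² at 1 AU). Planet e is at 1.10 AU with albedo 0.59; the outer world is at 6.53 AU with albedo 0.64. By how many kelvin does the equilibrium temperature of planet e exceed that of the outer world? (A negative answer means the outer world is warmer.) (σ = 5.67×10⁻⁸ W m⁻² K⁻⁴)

ΔT ≈ 128.0 K

T_eq = [S₀(1−A)/(4σd²)]^(1/4), so T ∝ (1−A)^(1/4) / √d.
T₁ = [1361×0.41/(4×5.67×10⁻⁸×1.10²)]^(1/4) = 212.35 K.
T₂ = [1361×0.36/(4×5.67×10⁻⁸×6.53²)]^(1/4) = 84.37 K.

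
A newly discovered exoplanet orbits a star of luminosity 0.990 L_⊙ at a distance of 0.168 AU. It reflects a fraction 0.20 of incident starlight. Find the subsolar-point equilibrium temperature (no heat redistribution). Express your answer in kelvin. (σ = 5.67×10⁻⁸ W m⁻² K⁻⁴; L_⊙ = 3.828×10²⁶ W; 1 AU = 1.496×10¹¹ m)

d = 0.168 AU = 2.51×10¹⁰ m.
L = 0.990 × 3.828×10²⁶ = 3.79×10²⁶ W.
Flux: S = L/(4πd²) = 3.79×10²⁶/(4π×(2.51×10¹⁰)²) = 4.77×10⁴ W m⁻².
At the subsolar point the surface absorbs S(1−A) and emits σT⁴ per unit area — no factor of 4, since only the local patch is in balance.
T = [4.77×10⁴ × 0.80 / 5.67×10⁻⁸]^(1/4) = (6.74×10¹¹)^(1/4) = 906 K.

T_ss ≈ 906 K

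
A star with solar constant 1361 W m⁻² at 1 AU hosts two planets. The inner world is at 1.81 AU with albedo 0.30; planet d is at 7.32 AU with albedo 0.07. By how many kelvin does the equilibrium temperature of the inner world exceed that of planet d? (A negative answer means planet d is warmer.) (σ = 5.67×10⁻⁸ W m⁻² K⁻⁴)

ΔT ≈ 88.2 K

T_eq = [S₀(1−A)/(4σd²)]^(1/4), so T ∝ (1−A)^(1/4) / √d.
T₁ = [1361×0.70/(4×5.67×10⁻⁸×1.81²)]^(1/4) = 189.23 K.
T₂ = [1361×0.93/(4×5.67×10⁻⁸×7.32²)]^(1/4) = 101.02 K.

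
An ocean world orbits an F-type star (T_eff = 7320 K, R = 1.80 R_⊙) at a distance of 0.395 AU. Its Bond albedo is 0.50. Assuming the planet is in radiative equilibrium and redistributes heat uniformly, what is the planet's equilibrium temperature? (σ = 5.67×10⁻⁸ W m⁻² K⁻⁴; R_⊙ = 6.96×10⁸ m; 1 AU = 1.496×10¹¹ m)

R_⋆ = 1.80 × 6.96×10⁸ = 1.25×10⁹ m.
d = 0.395 AU = 5.91×10¹⁰ m.
L = 4πR_⋆²σT_⋆⁴ = 4π(1.25×10⁹)² × 5.67×10⁻⁸ × (7320)⁴ = 3.21×10²⁷ W.
S = L/(4πd²) = 7.32×10⁴ W m⁻².
Energy balance: absorbed = emitted ⇒ πR²·S(1−A) = 4πR²·σT_eq⁴, so T_eq⁴ = S(1−A)/(4σ).
T_eq = [7.32×10⁴ × 0.50 / (4 × 5.67×10⁻⁸)]^(1/4) = (1.61×10¹¹)^(1/4) = 634 K.

T_eq ≈ 634 K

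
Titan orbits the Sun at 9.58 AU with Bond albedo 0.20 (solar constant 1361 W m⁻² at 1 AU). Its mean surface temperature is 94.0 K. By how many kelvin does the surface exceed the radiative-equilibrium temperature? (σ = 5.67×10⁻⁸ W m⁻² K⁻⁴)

ΔT ≈ 9.0 K

S = 1361/9.58² = 14.83 W m⁻².
T_eq = [S(1−A)/(4σ)]^(1/4) = [14.83×0.80/(4×5.67×10⁻⁸)]^(1/4) = 85.0 K.
ΔT = T_surf − T_eq = 94 − 85.0.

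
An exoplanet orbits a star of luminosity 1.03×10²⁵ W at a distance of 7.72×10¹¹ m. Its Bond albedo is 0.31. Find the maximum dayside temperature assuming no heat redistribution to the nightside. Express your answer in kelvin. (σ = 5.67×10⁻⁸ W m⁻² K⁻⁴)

T_ss ≈ 64.0 K

Flux: S = L/(4πd²) = 1.03×10²⁵/(4π×(7.72×10¹¹)²) = 1.38 W m⁻².
With no redistribution each surface element balances locally: S(1−A) = σT⁴.
T = [1.38 × 0.69 / 5.67×10⁻⁸]^(1/4) = (1.67×10⁷)^(1/4) = 64.0 K.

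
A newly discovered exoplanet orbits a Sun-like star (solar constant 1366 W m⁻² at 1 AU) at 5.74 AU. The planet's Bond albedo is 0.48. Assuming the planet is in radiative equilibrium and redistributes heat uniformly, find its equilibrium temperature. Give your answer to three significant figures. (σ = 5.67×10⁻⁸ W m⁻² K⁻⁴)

T_eq ≈ 98.7 K

Flux at 5.74 AU: S = 1366/5.74² = 41.5 W m⁻².
Energy balance: absorbed = emitted ⇒ πR²·S(1−A) = 4πR²·σT_eq⁴, so T_eq⁴ = S(1−A)/(4σ).
T_eq = [41.5 × 0.52 / (4 × 5.67×10⁻⁸)]^(1/4) = (9.51×10⁷)^(1/4) = 98.7 K.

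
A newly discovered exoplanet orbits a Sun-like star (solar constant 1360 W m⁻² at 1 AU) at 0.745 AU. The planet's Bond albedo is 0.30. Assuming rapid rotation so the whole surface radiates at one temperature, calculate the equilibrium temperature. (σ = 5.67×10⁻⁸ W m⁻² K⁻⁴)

Flux at 0.745 AU: S = 1360/0.745² = 2450 W m⁻².
Energy balance: absorbed = emitted ⇒ πR²·S(1−A) = 4πR²·σT_eq⁴, so T_eq⁴ = S(1−A)/(4σ).
T_eq = [2450 × 0.70 / (4 × 5.67×10⁻⁸)]^(1/4) = (7.56×10⁹)^(1/4) = 295 K.

T_eq ≈ 295 K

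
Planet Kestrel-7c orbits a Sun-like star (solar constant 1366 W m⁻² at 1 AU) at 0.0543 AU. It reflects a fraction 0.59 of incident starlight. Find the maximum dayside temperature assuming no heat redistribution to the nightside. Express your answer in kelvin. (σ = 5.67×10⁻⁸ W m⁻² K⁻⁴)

Flux at 0.0543 AU: S = 1366/0.0543² = 4.63×10⁵ W m⁻².
With no redistribution each surface element balances locally: S(1−A) = σT⁴.
T = [4.63×10⁵ × 0.41 / 5.67×10⁻⁸]^(1/4) = (3.35×10¹²)^(1/4) = 1350 K.

T_ss ≈ 1350 K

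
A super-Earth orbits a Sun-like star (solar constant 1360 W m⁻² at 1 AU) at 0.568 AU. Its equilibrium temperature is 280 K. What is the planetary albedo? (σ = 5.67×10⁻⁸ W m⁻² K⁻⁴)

A ≈ 0.67

Flux at 0.568 AU: S = 1360/0.568² = 4220 W m⁻².
From T_eq⁴ = S(1−A)/(4σ): 1−A = 4σT_eq⁴/S.
1−A = 4 × 5.67×10⁻⁸ × (280)⁴ / 4220 = 0.331.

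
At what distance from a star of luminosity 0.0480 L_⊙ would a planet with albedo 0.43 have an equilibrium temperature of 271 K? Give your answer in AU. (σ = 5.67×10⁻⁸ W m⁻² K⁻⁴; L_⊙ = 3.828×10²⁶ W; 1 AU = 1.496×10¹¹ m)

L = 0.0480 × 3.828×10²⁶ = 1.84×10²⁵ W.
From T_eq⁴ = L(1−A)/(16πσd²): d = √[L(1−A)/(16πσT_eq⁴)].
d = √[1.84×10²⁵ × 0.57 / (16π × 5.67×10⁻⁸ × (271)⁴)] = 2.61×10¹⁰ m = 0.174 AU.

d ≈ 0.174 AU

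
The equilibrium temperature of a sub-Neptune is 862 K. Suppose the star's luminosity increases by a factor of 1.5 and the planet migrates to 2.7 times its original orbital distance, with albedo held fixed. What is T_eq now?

T_eq ≈ 581 K

T_eq ∝ L^(1/4) · d^(−1/2).
T′ = 862 × 1.5^(1/4) / 2.7^(1/2) = 581 K.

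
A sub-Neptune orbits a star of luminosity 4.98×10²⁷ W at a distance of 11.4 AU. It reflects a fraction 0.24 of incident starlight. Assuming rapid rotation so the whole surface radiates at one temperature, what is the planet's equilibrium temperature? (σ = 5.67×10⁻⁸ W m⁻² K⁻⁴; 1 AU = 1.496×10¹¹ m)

T_eq ≈ 146 K

d = 11.4 AU = 1.71×10¹² m.
Flux: S = L/(4πd²) = 4.98×10²⁷/(4π×(1.71×10¹²)²) = 136 W m⁻².
Energy balance: absorbed = emitted ⇒ πR²·S(1−A) = 4πR²·σT_eq⁴, so T_eq⁴ = S(1−A)/(4σ).
T_eq = [136 × 0.76 / (4 × 5.67×10⁻⁸)]^(1/4) = (4.57×10⁸)^(1/4) = 146 K.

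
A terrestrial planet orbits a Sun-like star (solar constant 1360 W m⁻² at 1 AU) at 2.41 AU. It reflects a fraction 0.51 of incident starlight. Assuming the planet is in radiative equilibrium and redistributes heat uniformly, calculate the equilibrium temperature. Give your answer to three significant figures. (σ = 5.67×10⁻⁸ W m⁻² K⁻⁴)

T_eq ≈ 150 K

Flux at 2.41 AU: S = 1360/2.41² = 234 W m⁻².
Energy balance: absorbed = emitted ⇒ πR²·S(1−A) = 4πR²·σT_eq⁴, so T_eq⁴ = S(1−A)/(4σ).
T_eq = [234 × 0.49 / (4 × 5.67×10⁻⁸)]^(1/4) = (5.06×10⁸)^(1/4) = 150 K.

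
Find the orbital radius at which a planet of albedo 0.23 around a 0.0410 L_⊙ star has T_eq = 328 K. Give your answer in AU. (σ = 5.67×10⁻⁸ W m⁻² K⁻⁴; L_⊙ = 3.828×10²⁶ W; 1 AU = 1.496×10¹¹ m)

d ≈ 0.128 AU

L = 0.0410 × 3.828×10²⁶ = 1.57×10²⁵ W.
From T_eq⁴ = L(1−A)/(16πσd²): d = √[L(1−A)/(16πσT_eq⁴)].
d = √[1.57×10²⁵ × 0.77 / (16π × 5.67×10⁻⁸ × (328)⁴)] = 1.91×10¹⁰ m = 0.128 AU.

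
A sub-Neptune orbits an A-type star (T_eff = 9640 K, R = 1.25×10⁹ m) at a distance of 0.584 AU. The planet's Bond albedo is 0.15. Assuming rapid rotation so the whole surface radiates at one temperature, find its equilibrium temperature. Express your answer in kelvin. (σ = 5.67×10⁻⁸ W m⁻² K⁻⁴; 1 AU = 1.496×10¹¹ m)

d = 0.584 AU = 8.74×10¹⁰ m.
L = 4πR_⋆²σT_⋆⁴ = 4π(1.25×10⁹)² × 5.67×10⁻⁸ × (9640)⁴ = 9.61×10²⁷ W.
S = L/(4πd²) = 1.00×10⁵ W m⁻².
Energy balance: absorbed = emitted ⇒ πR²·S(1−A) = 4πR²·σT_eq⁴, so T_eq⁴ = S(1−A)/(4σ).
T_eq = [1.00×10⁵ × 0.85 / (4 × 5.67×10⁻⁸)]^(1/4) = (3.76×10¹¹)^(1/4) = 783 K.

T_eq ≈ 783 K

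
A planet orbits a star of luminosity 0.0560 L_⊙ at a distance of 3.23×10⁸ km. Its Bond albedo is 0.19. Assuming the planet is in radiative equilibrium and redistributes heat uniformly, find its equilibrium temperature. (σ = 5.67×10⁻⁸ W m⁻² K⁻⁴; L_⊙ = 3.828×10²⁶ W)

T_eq ≈ 87.4 K

d = 3.23×10⁸ km = 3.23×10¹¹ m.
L = 0.0560 × 3.828×10²⁶ = 2.14×10²⁵ W.
Flux: S = L/(4πd²) = 2.14×10²⁵/(4π×(3.23×10¹¹)²) = 16.4 W m⁻².
Energy balance: absorbed = emitted ⇒ πR²·S(1−A) = 4πR²·σT_eq⁴, so T_eq⁴ = S(1−A)/(4σ).
T_eq = [16.4 × 0.81 / (4 × 5.67×10⁻⁸)]^(1/4) = (5.84×10⁷)^(1/4) = 87.4 K.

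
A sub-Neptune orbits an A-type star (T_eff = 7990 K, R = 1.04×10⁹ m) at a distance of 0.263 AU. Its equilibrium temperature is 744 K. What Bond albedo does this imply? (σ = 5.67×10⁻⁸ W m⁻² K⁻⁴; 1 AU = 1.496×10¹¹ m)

A ≈ 0.57

d = 0.263 AU = 3.93×10¹⁰ m.
L = 4πR_⋆²σT_⋆⁴ = 4π(1.04×10⁹)² × 5.67×10⁻⁸ × (7990)⁴ = 3.14×10²⁷ W.
S = L/(4πd²) = 1.61×10⁵ W m⁻².
From T_eq⁴ = S(1−A)/(4σ): 1−A = 4σT_eq⁴/S.
1−A = 4 × 5.67×10⁻⁸ × (744)⁴ / 1.61×10⁵ = 0.430.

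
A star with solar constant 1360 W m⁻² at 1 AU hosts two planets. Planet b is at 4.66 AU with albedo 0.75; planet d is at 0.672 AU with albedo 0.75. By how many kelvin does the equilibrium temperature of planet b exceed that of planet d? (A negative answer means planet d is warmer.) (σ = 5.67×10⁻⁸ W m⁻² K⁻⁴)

T_eq = [S₀(1−A)/(4σd²)]^(1/4), so T ∝ (1−A)^(1/4) / √d.
T₁ = [1360×0.25/(4×5.67×10⁻⁸×4.66²)]^(1/4) = 91.15 K.
T₂ = [1360×0.25/(4×5.67×10⁻⁸×0.672²)]^(1/4) = 240.03 K.

ΔT ≈ -148.9 K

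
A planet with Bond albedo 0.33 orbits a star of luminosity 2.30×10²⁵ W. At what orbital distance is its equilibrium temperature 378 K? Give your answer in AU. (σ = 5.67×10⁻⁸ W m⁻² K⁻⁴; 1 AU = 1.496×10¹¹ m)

d ≈ 0.109 AU

From T_eq⁴ = L(1−A)/(16πσd²): d = √[L(1−A)/(16πσT_eq⁴)].
d = √[2.30×10²⁵ × 0.67 / (16π × 5.67×10⁻⁸ × (378)⁴)] = 1.63×10¹⁰ m = 0.109 AU.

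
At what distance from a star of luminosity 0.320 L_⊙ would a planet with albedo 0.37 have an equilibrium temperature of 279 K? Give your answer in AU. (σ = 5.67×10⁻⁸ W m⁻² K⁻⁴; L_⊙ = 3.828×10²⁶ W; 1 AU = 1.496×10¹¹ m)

d ≈ 0.447 AU

L = 0.320 × 3.828×10²⁶ = 1.22×10²⁶ W.
From T_eq⁴ = L(1−A)/(16πσd²): d = √[L(1−A)/(16πσT_eq⁴)].
d = √[1.22×10²⁶ × 0.63 / (16π × 5.67×10⁻⁸ × (279)⁴)] = 6.68×10¹⁰ m = 0.447 AU.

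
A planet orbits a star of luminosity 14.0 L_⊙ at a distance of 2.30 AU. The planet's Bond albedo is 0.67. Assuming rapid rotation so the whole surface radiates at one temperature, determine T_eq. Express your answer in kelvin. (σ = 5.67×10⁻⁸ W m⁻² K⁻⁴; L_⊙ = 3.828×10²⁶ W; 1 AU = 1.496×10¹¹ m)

d = 2.30 AU = 3.44×10¹¹ m.
L = 14.0 × 3.828×10²⁶ = 5.36×10²⁷ W.
Flux: S = L/(4πd²) = 5.36×10²⁷/(4π×(3.44×10¹¹)²) = 3600 W m⁻².
Energy balance: absorbed = emitted ⇒ πR²·S(1−A) = 4πR²·σT_eq⁴, so T_eq⁴ = S(1−A)/(4σ).
T_eq = [3600 × 0.33 / (4 × 5.67×10⁻⁸)]^(1/4) = (5.24×10⁹)^(1/4) = 269 K.

T_eq ≈ 269 K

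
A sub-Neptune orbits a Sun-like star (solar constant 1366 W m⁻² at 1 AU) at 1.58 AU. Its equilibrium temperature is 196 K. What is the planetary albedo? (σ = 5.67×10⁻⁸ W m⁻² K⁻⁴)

Flux at 1.58 AU: S = 1366/1.58² = 547 W m⁻².
From T_eq⁴ = S(1−A)/(4σ): 1−A = 4σT_eq⁴/S.
1−A = 4 × 5.67×10⁻⁸ × (196)⁴ / 547 = 0.612.

A ≈ 0.39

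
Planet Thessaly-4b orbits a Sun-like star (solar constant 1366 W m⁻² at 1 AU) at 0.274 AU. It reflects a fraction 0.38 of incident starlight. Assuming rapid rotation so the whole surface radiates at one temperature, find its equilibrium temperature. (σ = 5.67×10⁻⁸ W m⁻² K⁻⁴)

T_eq ≈ 472 K

Flux at 0.274 AU: S = 1366/0.274² = 1.82×10⁴ W m⁻².
Energy balance: absorbed = emitted ⇒ πR²·S(1−A) = 4πR²·σT_eq⁴, so T_eq⁴ = S(1−A)/(4σ).
T_eq = [1.82×10⁴ × 0.62 / (4 × 5.67×10⁻⁸)]^(1/4) = (4.97×10¹⁰)^(1/4) = 472 K.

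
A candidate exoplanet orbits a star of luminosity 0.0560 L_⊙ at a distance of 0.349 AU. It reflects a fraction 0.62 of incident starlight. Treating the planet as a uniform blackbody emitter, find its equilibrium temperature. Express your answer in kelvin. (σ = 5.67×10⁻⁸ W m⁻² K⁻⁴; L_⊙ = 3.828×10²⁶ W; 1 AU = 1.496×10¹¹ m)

T_eq ≈ 180 K

d = 0.349 AU = 5.22×10¹⁰ m.
L = 0.0560 × 3.828×10²⁶ = 2.14×10²⁵ W.
Flux: S = L/(4πd²) = 2.14×10²⁵/(4π×(5.22×10¹⁰)²) = 626 W m⁻².
Energy balance: absorbed = emitted ⇒ πR²·S(1−A) = 4πR²·σT_eq⁴, so T_eq⁴ = S(1−A)/(4σ).
T_eq = [626 × 0.38 / (4 × 5.67×10⁻⁸)]^(1/4) = (1.05×10⁹)^(1/4) = 180 K.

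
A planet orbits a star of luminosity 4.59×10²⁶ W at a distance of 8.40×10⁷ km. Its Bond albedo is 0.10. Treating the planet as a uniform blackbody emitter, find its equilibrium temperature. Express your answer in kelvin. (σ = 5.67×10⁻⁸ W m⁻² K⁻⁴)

T_eq ≈ 379 K

d = 8.40×10⁷ km = 8.40×10¹⁰ m.
Flux: S = L/(4πd²) = 4.59×10²⁶/(4π×(8.40×10¹⁰)²) = 5180 W m⁻².
Energy balance: absorbed = emitted ⇒ πR²·S(1−A) = 4πR²·σT_eq⁴, so T_eq⁴ = S(1−A)/(4σ).
T_eq = [5180 × 0.90 / (4 × 5.67×10⁻⁸)]^(1/4) = (2.05×10¹⁰)^(1/4) = 379 K.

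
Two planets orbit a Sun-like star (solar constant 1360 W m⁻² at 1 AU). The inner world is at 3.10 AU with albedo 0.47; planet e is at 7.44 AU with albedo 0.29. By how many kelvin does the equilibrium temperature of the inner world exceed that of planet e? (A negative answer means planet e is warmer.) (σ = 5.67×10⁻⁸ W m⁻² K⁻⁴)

ΔT ≈ 41.2 K

T_eq = [S₀(1−A)/(4σd²)]^(1/4), so T ∝ (1−A)^(1/4) / √d.
T₁ = [1360×0.53/(4×5.67×10⁻⁸×3.10²)]^(1/4) = 134.85 K.
T₂ = [1360×0.71/(4×5.67×10⁻⁸×7.44²)]^(1/4) = 93.65 K.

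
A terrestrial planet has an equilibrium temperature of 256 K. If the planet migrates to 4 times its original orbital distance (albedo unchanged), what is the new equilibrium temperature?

T_eq ∝ L^(1/4) · d^(−1/2).
T′ = 256 / 4^(1/2) = 128 K.

T_eq ≈ 128 K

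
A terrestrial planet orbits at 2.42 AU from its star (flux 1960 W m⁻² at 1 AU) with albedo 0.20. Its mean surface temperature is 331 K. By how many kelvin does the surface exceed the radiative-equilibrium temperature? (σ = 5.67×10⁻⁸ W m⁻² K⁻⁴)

S = 1960/2.42² = 334.7 W m⁻².
T_eq = [S(1−A)/(4σ)]^(1/4) = [334.7×0.80/(4×5.67×10⁻⁸)]^(1/4) = 185.4 K.
ΔT = T_surf − T_eq = 331 − 185.4.

ΔT ≈ 145.6 K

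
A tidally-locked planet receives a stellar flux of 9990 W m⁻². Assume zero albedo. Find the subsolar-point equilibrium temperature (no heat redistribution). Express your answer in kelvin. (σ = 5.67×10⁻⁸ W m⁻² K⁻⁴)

T_ss ≈ 648 K

At the subsolar point the surface absorbs S(1−A) and emits σT⁴ per unit area — no factor of 4, since only the local patch is in balance.
T = [9990 × 1.00 / 5.67×10⁻⁸]^(1/4) = (1.76×10¹¹)^(1/4) = 648 K.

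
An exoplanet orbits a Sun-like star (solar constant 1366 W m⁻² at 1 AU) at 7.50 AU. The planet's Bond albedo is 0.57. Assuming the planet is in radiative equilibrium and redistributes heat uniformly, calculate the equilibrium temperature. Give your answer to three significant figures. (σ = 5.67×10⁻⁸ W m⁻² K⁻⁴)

T_eq ≈ 82.4 K

Flux at 7.50 AU: S = 1366/7.50² = 24.3 W m⁻².
Energy balance: absorbed = emitted ⇒ πR²·S(1−A) = 4πR²·σT_eq⁴, so T_eq⁴ = S(1−A)/(4σ).
T_eq = [24.3 × 0.43 / (4 × 5.67×10⁻⁸)]^(1/4) = (4.60×10⁷)^(1/4) = 82.4 K.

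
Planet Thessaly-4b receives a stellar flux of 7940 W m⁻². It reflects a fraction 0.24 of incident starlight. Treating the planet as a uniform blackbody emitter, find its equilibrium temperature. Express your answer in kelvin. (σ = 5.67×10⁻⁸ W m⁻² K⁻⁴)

T_eq ≈ 404 K

Energy balance: absorbed = emitted ⇒ πR²·S(1−A) = 4πR²·σT_eq⁴, so T_eq⁴ = S(1−A)/(4σ).
T_eq = [7940 × 0.76 / (4 × 5.67×10⁻⁸)]^(1/4) = (2.66×10¹⁰)^(1/4) = 404 K.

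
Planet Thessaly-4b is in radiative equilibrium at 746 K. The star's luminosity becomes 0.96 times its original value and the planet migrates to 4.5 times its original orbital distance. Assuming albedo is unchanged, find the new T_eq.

T_eq ≈ 348 K

T_eq ∝ L^(1/4) · d^(−1/2).
T′ = 746 × 0.96^(1/4) / 4.5^(1/2) = 348 K.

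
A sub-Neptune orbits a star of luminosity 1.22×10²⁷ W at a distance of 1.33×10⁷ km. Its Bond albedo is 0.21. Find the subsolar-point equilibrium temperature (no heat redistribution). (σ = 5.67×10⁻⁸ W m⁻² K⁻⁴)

d = 1.33×10⁷ km = 1.33×10¹⁰ m.
Flux: S = L/(4πd²) = 1.22×10²⁷/(4π×(1.33×10¹⁰)²) = 5.49×10⁵ W m⁻².
At the subsolar point the surface absorbs S(1−A) and emits σT⁴ per unit area — no factor of 4, since only the local patch is in balance.
T = [5.49×10⁵ × 0.79 / 5.67×10⁻⁸]^(1/4) = (7.65×10¹²)^(1/4) = 1660 K.

T_ss ≈ 1660 K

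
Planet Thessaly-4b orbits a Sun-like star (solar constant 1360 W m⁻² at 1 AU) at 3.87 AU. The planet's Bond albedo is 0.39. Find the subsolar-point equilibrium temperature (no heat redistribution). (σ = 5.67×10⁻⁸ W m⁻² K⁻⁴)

T_ss ≈ 177 K

Flux at 3.87 AU: S = 1360/3.87² = 90.8 W m⁻².
At the subsolar point the surface absorbs S(1−A) and emits σT⁴ per unit area — no factor of 4, since only the local patch is in balance.
T = [90.8 × 0.61 / 5.67×10⁻⁸]^(1/4) = (9.77×10⁸)^(1/4) = 177 K.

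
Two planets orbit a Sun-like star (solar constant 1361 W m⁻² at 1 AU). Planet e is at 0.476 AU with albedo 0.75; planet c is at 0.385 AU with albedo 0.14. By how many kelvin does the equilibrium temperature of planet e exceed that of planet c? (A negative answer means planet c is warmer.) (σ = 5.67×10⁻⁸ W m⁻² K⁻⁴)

T_eq = [S₀(1−A)/(4σd²)]^(1/4), so T ∝ (1−A)^(1/4) / √d.
T₁ = [1361×0.25/(4×5.67×10⁻⁸×0.476²)]^(1/4) = 285.26 K.
T₂ = [1361×0.86/(4×5.67×10⁻⁸×0.385²)]^(1/4) = 431.96 K.

ΔT ≈ -146.7 K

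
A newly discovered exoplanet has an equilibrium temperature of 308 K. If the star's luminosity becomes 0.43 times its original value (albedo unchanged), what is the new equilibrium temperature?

T_eq ∝ L^(1/4) · d^(−1/2).
T′ = 308 × 0.43^(1/4) = 249 K.

T_eq ≈ 249 K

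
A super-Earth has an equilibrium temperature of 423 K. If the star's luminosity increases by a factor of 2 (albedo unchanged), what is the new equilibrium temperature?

T_eq ≈ 503 K

T_eq ∝ L^(1/4) · d^(−1/2).
T′ = 423 × 2^(1/4) = 503 K.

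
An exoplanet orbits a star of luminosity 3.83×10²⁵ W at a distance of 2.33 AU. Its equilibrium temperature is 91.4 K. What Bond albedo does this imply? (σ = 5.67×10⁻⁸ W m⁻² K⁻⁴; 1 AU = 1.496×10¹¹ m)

A ≈ 0.37

d = 2.33 AU = 3.49×10¹¹ m.
Flux: S = L/(4πd²) = 3.83×10²⁵/(4π×(3.49×10¹¹)²) = 25.1 W m⁻².
From T_eq⁴ = S(1−A)/(4σ): 1−A = 4σT_eq⁴/S.
1−A = 4 × 5.67×10⁻⁸ × (91.4)⁴ / 25.1 = 0.631.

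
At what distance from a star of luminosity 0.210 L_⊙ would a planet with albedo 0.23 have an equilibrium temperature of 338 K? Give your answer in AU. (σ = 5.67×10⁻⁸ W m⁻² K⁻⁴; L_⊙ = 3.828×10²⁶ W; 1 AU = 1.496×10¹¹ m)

d ≈ 0.273 AU

L = 0.210 × 3.828×10²⁶ = 8.04×10²⁵ W.
From T_eq⁴ = L(1−A)/(16πσd²): d = √[L(1−A)/(16πσT_eq⁴)].
d = √[8.04×10²⁵ × 0.77 / (16π × 5.67×10⁻⁸ × (338)⁴)] = 4.08×10¹⁰ m = 0.273 AU.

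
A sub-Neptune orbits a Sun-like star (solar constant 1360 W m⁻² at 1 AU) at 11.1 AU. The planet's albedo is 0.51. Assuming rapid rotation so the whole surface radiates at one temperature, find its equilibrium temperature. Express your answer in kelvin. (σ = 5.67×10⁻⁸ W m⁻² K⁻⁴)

T_eq ≈ 69.9 K

Flux at 11.1 AU: S = 1360/11.1² = 11.0 W m⁻².
Energy balance: absorbed = emitted ⇒ πR²·S(1−A) = 4πR²·σT_eq⁴, so T_eq⁴ = S(1−A)/(4σ).
T_eq = [11.0 × 0.49 / (4 × 5.67×10⁻⁸)]^(1/4) = (2.38×10⁷)^(1/4) = 69.9 K.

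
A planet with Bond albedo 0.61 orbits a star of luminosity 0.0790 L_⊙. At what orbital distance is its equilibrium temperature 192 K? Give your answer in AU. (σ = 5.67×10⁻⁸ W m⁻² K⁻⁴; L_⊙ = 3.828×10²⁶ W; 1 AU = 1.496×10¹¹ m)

L = 0.0790 × 3.828×10²⁶ = 3.02×10²⁵ W.
From T_eq⁴ = L(1−A)/(16πσd²): d = √[L(1−A)/(16πσT_eq⁴)].
d = √[3.02×10²⁵ × 0.39 / (16π × 5.67×10⁻⁸ × (192)⁴)] = 5.52×10¹⁰ m = 0.369 AU.

d ≈ 0.369 AU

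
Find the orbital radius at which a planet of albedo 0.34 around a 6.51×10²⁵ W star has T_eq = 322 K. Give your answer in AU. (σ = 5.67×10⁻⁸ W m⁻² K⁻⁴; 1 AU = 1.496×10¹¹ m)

d ≈ 0.250 AU

From T_eq⁴ = L(1−A)/(16πσd²): d = √[L(1−A)/(16πσT_eq⁴)].
d = √[6.51×10²⁵ × 0.66 / (16π × 5.67×10⁻⁸ × (322)⁴)] = 3.74×10¹⁰ m = 0.250 AU.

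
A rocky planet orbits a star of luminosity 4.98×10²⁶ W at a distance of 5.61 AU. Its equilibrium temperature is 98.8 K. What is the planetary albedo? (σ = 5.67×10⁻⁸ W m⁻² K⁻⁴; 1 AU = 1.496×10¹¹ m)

A ≈ 0.62

d = 5.61 AU = 8.39×10¹¹ m.
Flux: S = L/(4πd²) = 4.98×10²⁶/(4π×(8.39×10¹¹)²) = 56.3 W m⁻².
From T_eq⁴ = S(1−A)/(4σ): 1−A = 4σT_eq⁴/S.
1−A = 4 × 5.67×10⁻⁸ × (98.8)⁴ / 56.3 = 0.384.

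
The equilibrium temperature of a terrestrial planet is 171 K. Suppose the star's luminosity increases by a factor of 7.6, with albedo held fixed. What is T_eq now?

T_eq ≈ 284 K

T_eq ∝ L^(1/4) · d^(−1/2).
T′ = 171 × 7.6^(1/4) = 284 K.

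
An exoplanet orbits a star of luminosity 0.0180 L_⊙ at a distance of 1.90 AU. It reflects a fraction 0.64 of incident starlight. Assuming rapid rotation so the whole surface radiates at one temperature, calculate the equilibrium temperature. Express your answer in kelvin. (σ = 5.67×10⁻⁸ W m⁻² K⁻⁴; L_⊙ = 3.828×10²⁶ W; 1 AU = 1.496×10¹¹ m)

T_eq ≈ 57.3 K

d = 1.90 AU = 2.84×10¹¹ m.
L = 0.0180 × 3.828×10²⁶ = 6.89×10²⁴ W.
Flux: S = L/(4πd²) = 6.89×10²⁴/(4π×(2.84×10¹¹)²) = 6.79 W m⁻².
Energy balance: absorbed = emitted ⇒ πR²·S(1−A) = 4πR²·σT_eq⁴, so T_eq⁴ = S(1−A)/(4σ).
T_eq = [6.79 × 0.36 / (4 × 5.67×10⁻⁸)]^(1/4) = (1.08×10⁷)^(1/4) = 57.3 K.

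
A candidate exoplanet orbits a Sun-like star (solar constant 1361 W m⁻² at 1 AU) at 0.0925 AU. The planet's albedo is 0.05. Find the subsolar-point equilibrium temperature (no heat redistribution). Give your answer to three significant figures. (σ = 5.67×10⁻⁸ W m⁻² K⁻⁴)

T_ss ≈ 1280 K

Flux at 0.0925 AU: S = 1361/0.0925² = 1.59×10⁵ W m⁻².
At the subsolar point the surface absorbs S(1−A) and emits σT⁴ per unit area — no factor of 4, since only the local patch is in balance.
T = [1.59×10⁵ × 0.95 / 5.67×10⁻⁸]^(1/4) = (2.67×10¹²)^(1/4) = 1280 K.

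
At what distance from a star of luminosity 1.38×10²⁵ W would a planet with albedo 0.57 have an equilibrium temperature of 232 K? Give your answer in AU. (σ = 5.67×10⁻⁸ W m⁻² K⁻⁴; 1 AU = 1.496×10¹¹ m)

d ≈ 0.179 AU

From T_eq⁴ = L(1−A)/(16πσd²): d = √[L(1−A)/(16πσT_eq⁴)].
d = √[1.38×10²⁵ × 0.43 / (16π × 5.67×10⁻⁸ × (232)⁴)] = 2.68×10¹⁰ m = 0.179 AU.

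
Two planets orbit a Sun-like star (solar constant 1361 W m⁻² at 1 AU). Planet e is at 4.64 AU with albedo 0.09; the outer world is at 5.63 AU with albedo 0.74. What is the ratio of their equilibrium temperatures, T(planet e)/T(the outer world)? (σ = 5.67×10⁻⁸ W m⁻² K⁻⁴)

T₁/T₂ ≈ 1.507

T_eq = [S₀(1−A)/(4σd²)]^(1/4), so T ∝ (1−A)^(1/4) / √d.
T₁ = [1361×0.91/(4×5.67×10⁻⁸×4.64²)]^(1/4) = 126.20 K.
T₂ = [1361×0.26/(4×5.67×10⁻⁸×5.63²)]^(1/4) = 83.76 K.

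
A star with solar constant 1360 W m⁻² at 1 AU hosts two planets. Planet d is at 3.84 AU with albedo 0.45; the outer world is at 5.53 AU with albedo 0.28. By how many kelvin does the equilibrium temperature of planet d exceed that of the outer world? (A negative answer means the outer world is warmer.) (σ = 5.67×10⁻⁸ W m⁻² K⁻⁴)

T_eq = [S₀(1−A)/(4σd²)]^(1/4), so T ∝ (1−A)^(1/4) / √d.
T₁ = [1360×0.55/(4×5.67×10⁻⁸×3.84²)]^(1/4) = 122.29 K.
T₂ = [1360×0.72/(4×5.67×10⁻⁸×5.53²)]^(1/4) = 109.00 K.

ΔT ≈ 13.3 K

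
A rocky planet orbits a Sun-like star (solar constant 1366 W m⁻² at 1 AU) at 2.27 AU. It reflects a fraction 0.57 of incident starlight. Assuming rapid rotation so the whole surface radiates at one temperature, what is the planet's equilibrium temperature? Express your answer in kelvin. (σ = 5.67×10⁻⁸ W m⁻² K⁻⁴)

Flux at 2.27 AU: S = 1366/2.27² = 265 W m⁻².
Energy balance: absorbed = emitted ⇒ πR²·S(1−A) = 4πR²·σT_eq⁴, so T_eq⁴ = S(1−A)/(4σ).
T_eq = [265 × 0.43 / (4 × 5.67×10⁻⁸)]^(1/4) = (5.03×10⁸)^(1/4) = 150 K.

T_eq ≈ 150 K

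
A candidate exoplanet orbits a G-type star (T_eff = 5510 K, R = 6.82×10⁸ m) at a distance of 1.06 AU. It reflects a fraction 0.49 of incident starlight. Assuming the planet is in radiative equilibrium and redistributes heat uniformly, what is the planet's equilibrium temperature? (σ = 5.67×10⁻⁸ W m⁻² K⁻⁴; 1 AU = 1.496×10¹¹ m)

T_eq ≈ 216 K

d = 1.06 AU = 1.59×10¹¹ m.
L = 4πR_⋆²σT_⋆⁴ = 4π(6.82×10⁸)² × 5.67×10⁻⁸ × (5510)⁴ = 3.05×10²⁶ W.
S = L/(4πd²) = 967 W m⁻².
Energy balance: absorbed = emitted ⇒ πR²·S(1−A) = 4πR²·σT_eq⁴, so T_eq⁴ = S(1−A)/(4σ).
T_eq = [967 × 0.51 / (4 × 5.67×10⁻⁸)]^(1/4) = (2.17×10⁹)^(1/4) = 216 K.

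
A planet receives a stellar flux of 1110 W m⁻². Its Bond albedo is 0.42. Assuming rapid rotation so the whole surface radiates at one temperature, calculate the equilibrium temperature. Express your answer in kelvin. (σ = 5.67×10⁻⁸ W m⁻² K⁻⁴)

Energy balance: absorbed = emitted ⇒ πR²·S(1−A) = 4πR²·σT_eq⁴, so T_eq⁴ = S(1−A)/(4σ).
T_eq = [1110 × 0.58 / (4 × 5.67×10⁻⁸)]^(1/4) = (2.84×10⁹)^(1/4) = 231 K.

T_eq ≈ 231 K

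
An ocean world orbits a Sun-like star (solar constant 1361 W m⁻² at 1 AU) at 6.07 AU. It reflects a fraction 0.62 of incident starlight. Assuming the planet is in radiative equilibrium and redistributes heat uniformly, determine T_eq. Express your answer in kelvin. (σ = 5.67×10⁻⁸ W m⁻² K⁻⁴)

T_eq ≈ 88.7 K

Flux at 6.07 AU: S = 1361/6.07² = 36.9 W m⁻².
Energy balance: absorbed = emitted ⇒ πR²·S(1−A) = 4πR²·σT_eq⁴, so T_eq⁴ = S(1−A)/(4σ).
T_eq = [36.9 × 0.38 / (4 × 5.67×10⁻⁸)]^(1/4) = (6.19×10⁷)^(1/4) = 88.7 K.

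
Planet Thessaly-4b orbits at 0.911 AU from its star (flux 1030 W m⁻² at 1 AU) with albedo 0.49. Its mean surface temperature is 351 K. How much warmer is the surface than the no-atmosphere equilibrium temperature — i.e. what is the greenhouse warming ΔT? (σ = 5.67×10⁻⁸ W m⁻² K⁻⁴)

S = 1030/0.911² = 1241 W m⁻².
T_eq = [S(1−A)/(4σ)]^(1/4) = [1241×0.51/(4×5.67×10⁻⁸)]^(1/4) = 229.8 K.
ΔT = T_surf − T_eq = 351 − 229.8.

ΔT ≈ 121.2 K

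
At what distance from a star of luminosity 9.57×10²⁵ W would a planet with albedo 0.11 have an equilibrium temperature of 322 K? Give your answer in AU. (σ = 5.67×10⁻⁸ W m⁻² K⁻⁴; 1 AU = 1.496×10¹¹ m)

d ≈ 0.352 AU

From T_eq⁴ = L(1−A)/(16πσd²): d = √[L(1−A)/(16πσT_eq⁴)].
d = √[9.57×10²⁵ × 0.89 / (16π × 5.67×10⁻⁸ × (322)⁴)] = 5.27×10¹⁰ m = 0.352 AU.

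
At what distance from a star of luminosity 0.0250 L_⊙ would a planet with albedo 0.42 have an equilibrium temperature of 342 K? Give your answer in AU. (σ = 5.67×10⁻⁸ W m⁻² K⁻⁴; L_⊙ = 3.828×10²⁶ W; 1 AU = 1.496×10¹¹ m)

d ≈ 0.0798 AU

L = 0.0250 × 3.828×10²⁶ = 9.57×10²⁴ W.
From T_eq⁴ = L(1−A)/(16πσd²): d = √[L(1−A)/(16πσT_eq⁴)].
d = √[9.57×10²⁴ × 0.58 / (16π × 5.67×10⁻⁸ × (342)⁴)] = 1.19×10¹⁰ m = 0.0798 AU.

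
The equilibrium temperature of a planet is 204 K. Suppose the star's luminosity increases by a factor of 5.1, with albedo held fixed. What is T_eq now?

T_eq ≈ 307 K

T_eq ∝ L^(1/4) · d^(−1/2).
T′ = 204 × 5.1^(1/4) = 307 K.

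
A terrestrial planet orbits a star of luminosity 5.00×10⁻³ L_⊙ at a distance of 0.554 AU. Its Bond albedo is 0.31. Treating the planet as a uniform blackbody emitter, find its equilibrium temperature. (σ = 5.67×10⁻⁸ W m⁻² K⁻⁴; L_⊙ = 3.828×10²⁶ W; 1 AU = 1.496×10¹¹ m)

T_eq ≈ 90.6 K

d = 0.554 AU = 8.29×10¹⁰ m.
L = 5.00×10⁻³ × 3.828×10²⁶ = 1.91×10²⁴ W.
Flux: S = L/(4πd²) = 1.91×10²⁴/(4π×(8.29×10¹⁰)²) = 22.2 W m⁻².
Energy balance: absorbed = emitted ⇒ πR²·S(1−A) = 4πR²·σT_eq⁴, so T_eq⁴ = S(1−A)/(4σ).
T_eq = [22.2 × 0.69 / (4 × 5.67×10⁻⁸)]^(1/4) = (6.75×10⁷)^(1/4) = 90.6 K.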